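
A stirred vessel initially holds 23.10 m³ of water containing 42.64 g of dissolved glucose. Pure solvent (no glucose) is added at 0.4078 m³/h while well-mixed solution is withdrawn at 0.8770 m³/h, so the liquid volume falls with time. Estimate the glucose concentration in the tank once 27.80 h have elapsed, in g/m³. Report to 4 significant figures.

Let m(t) be the amount of glucose. Volume: V(t) = V₀ + (Q_in − Q_out) t = 23.10 − 0.469200 t; V(27.80) = 10.0562 m³.
Species balance (pure solvent in): dm/dt = −Q_out · m/V(t).
dm/m = −Q_out dt/(V₀ − 0.469200 t); integrating gives ln(m/m₀) = −(Q_out/(Q_in−Q_out)) ln(V/V₀).
m = m₀ (V₀/V)^(Q_out/(Q_in−Q_out)) = 42.64 × (23.10/10.0562)^(-1.86914) = 9.01008 g.
C = m/V = 9.01008/10.0562 = 0.895969 g/m³.

0.8960 g/m³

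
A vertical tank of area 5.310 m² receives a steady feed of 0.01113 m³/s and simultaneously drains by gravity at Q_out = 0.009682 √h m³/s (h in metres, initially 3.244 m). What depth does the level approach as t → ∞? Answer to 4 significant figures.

A dh/dt = Q_in − 0.009682 √h. Steady state requires inflow = outflow:
Q_in = 0.009682 √h_ss ⇒ √h_ss = 0.01113/0.009682 = 1.14956.
h_ss = 1.14956² = 1.32148 m. (Since h₀ = 3.244 m > h_ss, the level will fall toward this value.)

1.321 m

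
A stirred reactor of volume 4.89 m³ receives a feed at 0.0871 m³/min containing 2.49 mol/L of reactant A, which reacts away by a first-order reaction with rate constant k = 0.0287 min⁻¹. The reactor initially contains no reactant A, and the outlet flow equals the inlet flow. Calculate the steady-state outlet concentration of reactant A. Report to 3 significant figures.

0.954 mol/L

V dC/dt = Q(C_in − C) − k V C.
At steady state: 0 = Q C_in − (Q + kV) C_ss, so C_ss = Q C_in/(Q + kV).
C_ss = 0.0871·2.49/(0.0871 + 0.0287·4.89) = 0.21688/0.22744 = 0.95355 mol/L.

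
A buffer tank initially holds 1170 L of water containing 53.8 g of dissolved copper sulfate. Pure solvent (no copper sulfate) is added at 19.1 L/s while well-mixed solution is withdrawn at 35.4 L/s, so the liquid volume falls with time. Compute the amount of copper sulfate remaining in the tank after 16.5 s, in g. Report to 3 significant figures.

30.5 g

Let m(t) be the amount of copper sulfate. Volume: V(t) = V₀ + (Q_in − Q_out) t = 1170 − 16.300 t; V(16.5) = 901.05 L.
Species balance (pure solvent in): dm/dt = −Q_out · m/V(t).
dm/m = −Q_out dt/(V₀ − 16.300 t); integrating gives ln(m/m₀) = −(Q_out/(Q_in−Q_out)) ln(V/V₀).
m = m₀ (V₀/V)^(Q_out/(Q_in−Q_out)) = 53.8 × (1170/901.05)^(-2.1718) = 30.509 g.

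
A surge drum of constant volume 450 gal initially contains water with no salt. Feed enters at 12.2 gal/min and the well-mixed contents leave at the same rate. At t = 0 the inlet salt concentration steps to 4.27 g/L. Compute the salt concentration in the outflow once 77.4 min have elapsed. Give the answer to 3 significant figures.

Species balance on the tank: V dC/dt = Q(C_in − C).
So dC/dt = (C_in − C)/τ with τ = V/Q = 450/12.2 = 36.885 min.
This is linear first-order; C(t) = C_in + (C₀ − C_in) e^(−t/τ).
C(77.4) = 4.27 + (0 − 4.27)·e^(−77.4/36.885) = 4.27 + (-4.2700)·0.12265 = 3.7463 g/L.

3.75 g/L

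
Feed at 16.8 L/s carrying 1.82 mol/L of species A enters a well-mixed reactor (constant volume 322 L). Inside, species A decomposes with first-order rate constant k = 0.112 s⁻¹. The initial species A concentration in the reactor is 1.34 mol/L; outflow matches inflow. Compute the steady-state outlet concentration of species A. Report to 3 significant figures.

Species balance: V dC/dt = Q C_in − Q C − k V C.
At steady state: 0 = Q C_in − (Q + kV) C_ss, so C_ss = Q C_in/(Q + kV).
C_ss = 16.8·1.82/(16.8 + 0.112·322) = 30.576/52.864 = 0.57839 mol/L.

0.578 mol/L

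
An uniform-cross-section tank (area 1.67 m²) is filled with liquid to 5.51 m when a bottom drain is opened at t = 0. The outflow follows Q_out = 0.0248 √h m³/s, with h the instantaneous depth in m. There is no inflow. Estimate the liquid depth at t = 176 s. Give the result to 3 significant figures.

A dh/dt = −Q_out = −0.0248 √h.
This is separable: 2 d(√h)/dt = −0.0248/A, so √h = √h₀ − (0.0248/(2A)) t.
√h = √5.51 − 0.0248·176/(2·1.67) = 2.3473 − 1.3068 = 1.0405.
h = 1.0405² = 1.0827 m.

1.08 m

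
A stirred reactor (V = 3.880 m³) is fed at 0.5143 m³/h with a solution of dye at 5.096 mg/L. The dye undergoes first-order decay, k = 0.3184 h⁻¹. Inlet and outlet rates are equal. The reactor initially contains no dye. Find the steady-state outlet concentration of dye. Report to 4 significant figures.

1.498 mg/L

Species balance: V dC/dt = Q C_in − Q C − k V C.
Steady state (dC/dt = 0): C_ss = Q C_in/(Q + kV) = C_in/(1 + kV/Q).
C_ss = 0.5143·5.096/(0.5143 + 0.3184·3.880) = 2.62087/1.74969 = 1.49791 mg/L.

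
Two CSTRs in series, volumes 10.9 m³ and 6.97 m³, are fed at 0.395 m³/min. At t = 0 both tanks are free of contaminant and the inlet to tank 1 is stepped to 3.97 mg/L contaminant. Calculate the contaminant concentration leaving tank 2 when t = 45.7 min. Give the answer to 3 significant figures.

Time constants: τᵢ = Vᵢ/Q for each well-mixed tank.
τ₁ = 10.9/0.395 = 27.595 min; τ₂ = 6.97/0.395 = 17.646 min.
Tank 1: C₁ = C_in(1 − e^(−t/τ₁)). Tank 2 (τ₁ ≠ τ₂): C₂ = C_in[1 − (τ₁ e^(−t/τ₁) − τ₂ e^(−t/τ₂))/(τ₁ − τ₂)].
At t = 45.7: e^(−t/τ₁) = 0.19088, e^(−t/τ₂) = 0.075029.
C₂ = 3.97·[1 − (27.595·0.19088 − 17.646·0.075029)/(9.9494)] = 3.97·0.60365 = 2.3965 mg/L.

2.40 mg/L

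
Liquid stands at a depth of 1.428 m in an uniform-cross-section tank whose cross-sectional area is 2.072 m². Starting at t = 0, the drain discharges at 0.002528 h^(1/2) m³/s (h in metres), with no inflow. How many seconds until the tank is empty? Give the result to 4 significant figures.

1959 s

With no inflow, A dh/dt = −0.002528 √h.
∫ h^(−1/2) dh = −(0.002528/A) ∫ dt, giving 2√h = 2√h₀ − (0.002528/A) t.
Set h = 0: 2√h₀ = (0.002528/A) t_empty ⇒ t_empty = 2A√h₀/0.002528.
t_empty = 2·2.072·√1.428/0.002528 = 4.14400·1.19499/0.002528 = 1958.88 s.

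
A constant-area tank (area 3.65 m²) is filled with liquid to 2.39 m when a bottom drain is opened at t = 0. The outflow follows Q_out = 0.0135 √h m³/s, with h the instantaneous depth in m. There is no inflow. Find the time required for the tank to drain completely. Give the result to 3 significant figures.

With no inflow, A dh/dt = −0.0135 √h.
This is separable: 2 d(√h)/dt = −0.0135/A, so √h = √h₀ − (0.0135/(2A)) t.
Tank is empty when √h = 0: t_empty = 2A√h₀/0.0135.
t_empty = 2·3.65·√2.39/0.0135 = 7.3000·1.5460/0.0135 = 835.96 s.

836 s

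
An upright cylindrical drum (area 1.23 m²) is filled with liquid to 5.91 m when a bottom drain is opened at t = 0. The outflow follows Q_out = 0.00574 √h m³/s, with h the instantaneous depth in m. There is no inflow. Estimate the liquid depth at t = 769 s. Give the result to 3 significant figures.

0.405 m

With no inflow, A dh/dt = −0.00574 √h.
∫ h^(−1/2) dh = −(0.00574/A) ∫ dt, giving 2√h = 2√h₀ − (0.00574/A) t.
√h = √5.91 − 0.00574·769/(2·1.23) = 2.4310 − 1.7943 = 0.63672.
h = 0.63672² = 0.40541 m.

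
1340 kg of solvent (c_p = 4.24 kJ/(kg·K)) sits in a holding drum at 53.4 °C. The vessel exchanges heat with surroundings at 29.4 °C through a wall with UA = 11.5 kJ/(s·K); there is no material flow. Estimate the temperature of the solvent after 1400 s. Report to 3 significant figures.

Energy balance: M c_p dT/dt = −UA(T − T_amb).
dT/dt = (T_ss − T)/τ with T_ss = T_amb = 29.400 °C, τ = M c_p/UA = 1340·4.24/11.5 = 494.05 s.
Solution: T(t) = T_ss + (T₀ − T_ss) e^(−t/τ).
T(1400) = 29.400 + (24.000)·0.058794 = 30.811 °C.

30.8 °C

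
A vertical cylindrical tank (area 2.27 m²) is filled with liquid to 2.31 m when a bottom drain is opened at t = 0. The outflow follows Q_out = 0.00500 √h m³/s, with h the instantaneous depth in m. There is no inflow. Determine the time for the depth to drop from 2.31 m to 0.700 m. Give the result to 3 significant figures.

620 s

Accumulation of liquid (constant cross-section A): A dh/dt = −0.00500 √h.
∫ h^(−1/2) dh = −(0.00500/A) ∫ dt, giving 2√h = 2√h₀ − (0.00500/A) t.
t = 2A(√h₀ − √h)/0.00500 = 2·2.27·(√2.31 − √0.700)/0.00500
  = 4.5400 × (1.5199 − 0.83666) / 0.00500 = 620.35 s.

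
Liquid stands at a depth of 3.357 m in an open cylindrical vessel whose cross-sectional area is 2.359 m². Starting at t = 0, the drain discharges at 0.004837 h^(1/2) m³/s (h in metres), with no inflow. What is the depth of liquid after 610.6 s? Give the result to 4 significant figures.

A dh/dt = −Q_out = −0.004837 √h.
Separate and integrate: 2(√h − √h₀) = −(0.004837/A) t.
√h = √3.357 − 0.004837·610.6/(2·2.359) = 1.83221 − 0.626001 = 1.20621.
h = 1.20621² = 1.45494 m.

1.455 m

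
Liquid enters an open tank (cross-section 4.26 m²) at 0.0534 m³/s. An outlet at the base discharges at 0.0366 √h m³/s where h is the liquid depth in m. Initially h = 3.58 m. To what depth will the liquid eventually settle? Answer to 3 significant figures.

Unsteady balance on liquid volume: A dh/dt = Q_in − 0.0366 √h. At steady state dh/dt = 0:
Q_in = 0.0366 √h_ss ⇒ √h_ss = 0.0534/0.0366 = 1.4590.
h_ss = 1.4590² = 2.1287 m. (Since h₀ = 3.58 m > h_ss, the level will fall toward this value.)

2.13 m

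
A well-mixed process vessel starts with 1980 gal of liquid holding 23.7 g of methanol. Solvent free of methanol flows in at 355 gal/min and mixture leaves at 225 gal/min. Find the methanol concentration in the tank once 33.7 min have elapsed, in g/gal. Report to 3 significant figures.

0.000494 g/gal

Total volume: dV/dt = Q_in − Q_out = 130.00 gal/min, so V(t) = 1980 + 130.00 t and V(33.7) = 6361.0 gal.
Solute balance: dm/dt = 0 − Q_out C = −Q_out m/V(t).
Separate: dm/m = −Q_out dt/V(t) ⇒ ln(m/m₀) = −(Q_out/(Q_in−Q_out)) ln(V/V₀).
m = m₀ (V₀/V)^(Q_out/(Q_in−Q_out)) = 23.7 × (1980/6361.0)^(1.7308) = 3.1441 g.
C = m/V = 3.1441/6361.0 = 0.00049427 g/gal.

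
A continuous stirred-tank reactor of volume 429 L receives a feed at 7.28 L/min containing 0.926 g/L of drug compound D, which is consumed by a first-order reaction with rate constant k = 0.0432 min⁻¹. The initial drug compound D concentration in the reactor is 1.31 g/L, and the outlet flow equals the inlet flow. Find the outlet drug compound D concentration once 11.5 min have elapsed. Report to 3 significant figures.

0.786 g/L

Accumulation = in − out − consumed: V dC/dt = Q C_in − Q C − k V C.
This is linear with rate a = Q/V + k = 0.060170 min⁻¹.
C_ss = Q C_in/(Q + kV) = 0.26116 g/L; C(t) = C_ss + (C₀ − C_ss) e^(−a t).
C(11.5) = 0.26116 + (1.0488)·e^(−0.060170·11.5) = 0.26116 + (1.0488)·0.50060 = 0.78621 g/L.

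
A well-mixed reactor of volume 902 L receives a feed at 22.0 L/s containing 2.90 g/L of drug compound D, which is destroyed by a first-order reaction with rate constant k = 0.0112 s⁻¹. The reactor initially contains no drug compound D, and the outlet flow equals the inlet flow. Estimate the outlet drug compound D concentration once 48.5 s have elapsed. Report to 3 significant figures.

Species balance: V dC/dt = Q C_in − Q C − k V C.
dC/dt = (Q/V) C_in − (Q/V + k) C; effective rate a = Q/V + k = 0.024390 + 0.0112 = 0.035590 s⁻¹.
C_ss = Q C_in/(Q + kV) = 1.9874 g/L; C(t) = C_ss + (C₀ − C_ss) e^(−a t).
C(48.5) = 1.9874 + (-1.9874)·e^(−0.035590·48.5) = 1.9874 + (-1.9874)·0.17797 = 1.6337 g/L.

1.63 g/L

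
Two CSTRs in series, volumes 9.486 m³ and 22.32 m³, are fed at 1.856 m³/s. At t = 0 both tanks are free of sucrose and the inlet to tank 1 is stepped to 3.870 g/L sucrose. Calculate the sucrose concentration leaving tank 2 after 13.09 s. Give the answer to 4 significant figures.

1.825 g/L

Time constants: τᵢ = Vᵢ/Q for each well-mixed tank.
τ₁ = 9.486/1.856 = 5.11099 s; τ₂ = 22.32/1.856 = 12.0259 s.
Tank 1: C₁ = C_in(1 − e^(−t/τ₁)). Tank 2 (τ₁ ≠ τ₂): C₂ = C_in[1 − (τ₁ e^(−t/τ₁) − τ₂ e^(−t/τ₂))/(τ₁ − τ₂)].
At t = 13.09: e^(−t/τ₁) = 0.0772161, e^(−t/τ₂) = 0.336725.
C₂ = 3.870·[1 − (5.11099·0.0772161 − 12.0259·0.336725)/(-6.91487)] = 3.870·0.471463 = 1.82456 g/L.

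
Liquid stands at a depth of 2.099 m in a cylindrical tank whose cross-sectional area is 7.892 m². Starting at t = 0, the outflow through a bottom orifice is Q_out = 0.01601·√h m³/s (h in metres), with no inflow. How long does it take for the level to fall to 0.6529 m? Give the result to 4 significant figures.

A dh/dt = −Q_out = −0.01601 √h.
This is separable: 2 d(√h)/dt = −0.01601/A, so √h = √h₀ − (0.01601/(2A)) t.
t = 2A(√h₀ − √h)/0.01601 = 2·7.892·(√2.099 − √0.6529)/0.01601
  = 15.7840 × (1.44879 − 0.808022) / 0.01601 = 631.725 s.

631.7 s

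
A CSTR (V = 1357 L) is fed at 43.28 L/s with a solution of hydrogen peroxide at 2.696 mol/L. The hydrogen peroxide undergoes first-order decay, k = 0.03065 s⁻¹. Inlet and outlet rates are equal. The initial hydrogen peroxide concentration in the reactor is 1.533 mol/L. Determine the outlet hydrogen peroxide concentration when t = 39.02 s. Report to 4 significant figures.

Species balance: V dC/dt = Q C_in − Q C − k V C.
This is linear with rate a = Q/V + k = 0.0625439 s⁻¹.
C_ss = Q C_in/(Q + kV) = 1.37481 mol/L; C(t) = C_ss + (C₀ − C_ss) e^(−a t).
C(39.02) = 1.37481 + (0.158191)·e^(−0.0625439·39.02) = 1.37481 + (0.158191)·0.0871206 = 1.38859 mol/L.

1.389 mol/L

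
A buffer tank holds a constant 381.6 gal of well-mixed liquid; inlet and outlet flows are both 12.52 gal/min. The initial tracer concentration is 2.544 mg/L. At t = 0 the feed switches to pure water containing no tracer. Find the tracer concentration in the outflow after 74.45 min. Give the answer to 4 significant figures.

0.2212 mg/L

Unsteady species balance (constant V, well mixed): V dC/dt = Q(C_in − C).
Rewrite as dC/dt + C/τ = C_in/τ, τ = V/Q = 30.4792 min.
Integrating: C(t) = C_in + (C₀ − C_in) e^(−t/τ).
C(74.45) = 0 + (2.544 − 0)·e^(−74.45/30.4792) = 0 + (2.54400)·0.0869305 = 0.221151 mg/L.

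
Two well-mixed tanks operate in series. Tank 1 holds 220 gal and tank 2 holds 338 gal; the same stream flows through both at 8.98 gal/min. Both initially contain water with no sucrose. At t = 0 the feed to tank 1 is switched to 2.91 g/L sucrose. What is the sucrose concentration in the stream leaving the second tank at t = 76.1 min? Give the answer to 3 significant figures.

2.05 g/L

Time constants: τᵢ = Vᵢ/Q for each well-mixed tank.
τ₁ = 220/8.98 = 24.499 min; τ₂ = 338/8.98 = 37.639 min.
Tank 1: C₁ = C_in(1 − e^(−t/τ₁)). Tank 2 (τ₁ ≠ τ₂): C₂ = C_in[1 − (τ₁ e^(−t/τ₁) − τ₂ e^(−t/τ₂))/(τ₁ − τ₂)].
At t = 76.1: e^(−t/τ₁) = 0.044768, e^(−t/τ₂) = 0.13241.
C₂ = 2.91·[1 − (24.499·0.044768 − 37.639·0.13241)/(-13.140)] = 2.91·0.70418 = 2.0492 g/L.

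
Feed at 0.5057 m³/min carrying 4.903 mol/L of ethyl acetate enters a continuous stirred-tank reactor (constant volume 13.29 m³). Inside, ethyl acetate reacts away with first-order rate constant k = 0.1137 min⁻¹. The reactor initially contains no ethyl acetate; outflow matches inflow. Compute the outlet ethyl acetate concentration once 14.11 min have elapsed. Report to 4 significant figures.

Accumulation = in − out − consumed: V dC/dt = Q C_in − Q C − k V C.
This is linear with rate a = Q/V + k = 0.151751 min⁻¹.
C_ss = Q C_in/(Q + kV) = 1.22941 mol/L; C(t) = C_ss + (C₀ − C_ss) e^(−a t).
C(14.11) = 1.22941 + (-1.22941)·e^(−0.151751·14.11) = 1.22941 + (-1.22941)·0.117513 = 1.08494 mol/L.

1.085 mol/L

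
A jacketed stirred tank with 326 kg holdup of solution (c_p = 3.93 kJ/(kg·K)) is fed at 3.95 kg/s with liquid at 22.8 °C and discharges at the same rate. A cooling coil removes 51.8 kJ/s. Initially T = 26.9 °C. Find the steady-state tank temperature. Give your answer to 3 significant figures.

19.5 °C

M c_p dT/dt = ṁ c_p (T_in − T) − Q̇.
At steady state dT/dt = 0 ⇒ T_ss = T_in − Q̇/(ṁ c_p) = 22.8 − 51.8/(3.95·3.93) = 19.463 °C.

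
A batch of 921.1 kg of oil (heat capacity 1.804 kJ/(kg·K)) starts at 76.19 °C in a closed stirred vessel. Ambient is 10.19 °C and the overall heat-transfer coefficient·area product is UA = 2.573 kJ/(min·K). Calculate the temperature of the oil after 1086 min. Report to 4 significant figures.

22.47 °C

M c_p dT/dt = −UA(T − T_amb).
dT/dt = (T_ss − T)/τ with T_ss = T_amb = 10.1900 °C, τ = M c_p/UA = 921.1·1.804/2.573 = 645.808 min.
Integrating: T(t) = T_ss + (T₀ − T_ss) e^(−t/τ).
T(1086) = 10.1900 + (66.0000)·0.186073 = 22.4708 °C.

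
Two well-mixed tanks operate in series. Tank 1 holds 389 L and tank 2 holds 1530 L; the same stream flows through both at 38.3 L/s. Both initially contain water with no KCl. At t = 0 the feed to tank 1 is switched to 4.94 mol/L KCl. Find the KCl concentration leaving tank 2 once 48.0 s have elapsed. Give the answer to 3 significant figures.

Species balance on tank i: dCᵢ/dt = (Cᵢ₋₁ − Cᵢ)/τᵢ with τᵢ = Vᵢ/Q.
τ₁ = 389/38.3 = 10.157 s; τ₂ = 1530/38.3 = 39.948 s.
Solving the cascade with C₁(0)=C₂(0)=0 gives C₂(t) = C_in[1 − (τ₁ e^(−t/τ₁) − τ₂ e^(−t/τ₂))/(τ₁ − τ₂)].
At t = 48.0: e^(−t/τ₁) = 0.0088622, e^(−t/τ₂) = 0.30072.
C₂ = 4.94·[1 − (10.157·0.0088622 − 39.948·0.30072)/(-29.791)] = 4.94·0.59977 = 2.9629 mol/L.

2.96 mol/L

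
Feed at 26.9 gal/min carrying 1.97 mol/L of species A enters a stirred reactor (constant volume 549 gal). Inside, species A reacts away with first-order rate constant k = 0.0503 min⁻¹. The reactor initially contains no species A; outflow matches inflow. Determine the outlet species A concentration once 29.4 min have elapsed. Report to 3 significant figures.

0.920 mol/L

Species balance: V dC/dt = Q C_in − Q C − k V C.
This is linear with rate a = Q/V + k = 0.099298 min⁻¹.
C_ss = Q C_in/(Q + kV) = 0.97209 mol/L; C(t) = C_ss + (C₀ − C_ss) e^(−a t).
C(29.4) = 0.97209 + (-0.97209)·e^(−0.099298·29.4) = 0.97209 + (-0.97209)·0.053968 = 0.91962 mol/L.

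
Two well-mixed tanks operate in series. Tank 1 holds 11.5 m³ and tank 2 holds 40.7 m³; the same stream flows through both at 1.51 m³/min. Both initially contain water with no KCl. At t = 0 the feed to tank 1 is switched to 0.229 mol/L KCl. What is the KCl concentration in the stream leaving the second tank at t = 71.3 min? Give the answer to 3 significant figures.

Time constants: τᵢ = Vᵢ/Q for each well-mixed tank.
τ₁ = 11.5/1.51 = 7.6159 min; τ₂ = 40.7/1.51 = 26.954 min.
Tank 1: C₁ = C_in(1 − e^(−t/τ₁)). Tank 2 (τ₁ ≠ τ₂): C₂ = C_in[1 − (τ₁ e^(−t/τ₁) − τ₂ e^(−t/τ₂))/(τ₁ − τ₂)].
At t = 71.3: e^(−t/τ₁) = 8.5928e-05, e^(−t/τ₂) = 0.070985.
C₂ = 0.229·[1 − (7.6159·8.5928e-05 − 26.954·0.070985)/(-19.338)] = 0.229·0.90109 = 0.20635 mol/L.

0.206 mol/L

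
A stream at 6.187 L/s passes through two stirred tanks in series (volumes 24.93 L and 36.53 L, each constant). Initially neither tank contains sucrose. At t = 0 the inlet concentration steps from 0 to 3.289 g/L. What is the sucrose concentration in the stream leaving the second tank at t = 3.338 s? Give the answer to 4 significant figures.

0.4914 g/L

Time constants: τᵢ = Vᵢ/Q for each well-mixed tank.
τ₁ = 24.93/6.187 = 4.02942 s; τ₂ = 36.53/6.187 = 5.90432 s.
Solving the cascade with C₁(0)=C₂(0)=0 gives C₂(t) = C_in[1 − (τ₁ e^(−t/τ₁) − τ₂ e^(−t/τ₂))/(τ₁ − τ₂)].
At t = 3.338: e^(−t/τ₁) = 0.436744, e^(−t/τ₂) = 0.568162.
C₂ = 3.289·[1 − (4.02942·0.436744 − 5.90432·0.568162)/(-1.87490)] = 3.289·0.149404 = 0.491389 g/L.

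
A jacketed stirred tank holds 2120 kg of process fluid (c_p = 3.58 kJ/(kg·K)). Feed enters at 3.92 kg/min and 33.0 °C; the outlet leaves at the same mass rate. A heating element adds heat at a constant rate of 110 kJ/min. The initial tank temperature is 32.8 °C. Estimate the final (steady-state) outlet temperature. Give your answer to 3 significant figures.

First-law balance (no shaft work): M c_p dT/dt = ṁ c_p (T_in − T) + 110.
At steady state dT/dt = 0 ⇒ T_ss = T_in + Q̇/(ṁ c_p) = 33.0 + 110/(3.92·3.58) = 40.838 °C.

40.8 °C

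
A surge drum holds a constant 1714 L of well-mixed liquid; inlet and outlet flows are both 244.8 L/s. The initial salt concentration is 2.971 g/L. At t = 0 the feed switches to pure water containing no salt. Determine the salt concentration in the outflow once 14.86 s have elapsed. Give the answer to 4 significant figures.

0.3558 g/L

Transient balance on the dissolved component: V dC/dt = Q(C_in − C).
So dC/dt = (C_in − C)/τ with τ = V/Q = 1714/244.8 = 7.00163 s.
C approaches C_in exponentially: C(t) = C_in + (C₀ − C_in) e^(−t/τ).
C(14.86) = 0 + (2.971 − 0)·e^(−14.86/7.00163) = 0 + (2.97100)·0.119748 = 0.355773 g/L.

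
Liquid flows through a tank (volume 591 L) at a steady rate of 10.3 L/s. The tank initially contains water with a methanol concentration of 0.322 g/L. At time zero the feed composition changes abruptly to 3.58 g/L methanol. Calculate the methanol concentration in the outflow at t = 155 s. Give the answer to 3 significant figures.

Mass balance on the solute (V constant): V dC/dt = Q(C_in − C).
So dC/dt = (C_in − C)/τ with τ = V/Q = 591/10.3 = 57.379 s.
C approaches C_in exponentially: C(t) = C_in + (C₀ − C_in) e^(−t/τ).
C(155) = 3.58 + (0.322 − 3.58)·e^(−155/57.379) = 3.58 + (-3.2580)·0.067115 = 3.3613 g/L.

3.36 g/L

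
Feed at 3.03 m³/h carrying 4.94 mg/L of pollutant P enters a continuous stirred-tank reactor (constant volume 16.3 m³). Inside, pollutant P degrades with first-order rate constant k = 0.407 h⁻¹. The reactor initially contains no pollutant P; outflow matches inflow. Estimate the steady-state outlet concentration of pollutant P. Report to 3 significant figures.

Accumulation = in − out − consumed: V dC/dt = Q C_in − Q C − k V C.
Steady state (dC/dt = 0): C_ss = Q C_in/(Q + kV) = C_in/(1 + kV/Q).
C_ss = 3.03·4.94/(3.03 + 0.407·16.3) = 14.968/9.6641 = 1.5488 mg/L.

1.55 mg/L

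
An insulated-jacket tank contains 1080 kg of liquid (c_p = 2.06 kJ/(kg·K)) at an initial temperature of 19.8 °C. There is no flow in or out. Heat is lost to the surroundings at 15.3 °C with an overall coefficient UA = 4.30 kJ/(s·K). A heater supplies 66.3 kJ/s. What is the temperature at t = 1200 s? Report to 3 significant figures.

Heat balance on the well-mixed liquid: M c_p dT/dt = −UA(T − T_amb) + Q̇.
dT/dt = (T_ss − T)/τ with T_ss = T_amb + Q̇/UA = 15.3 + 66.3/4.30 = 30.719 °C, τ = M c_p/UA = 1080·2.06/4.30 = 517.40 s.
Integrating: T(t) = T_ss + (T₀ − T_ss) e^(−t/τ).
T(1200) = 30.719 + (-10.919)·0.098341 = 29.645 °C.

29.6 °C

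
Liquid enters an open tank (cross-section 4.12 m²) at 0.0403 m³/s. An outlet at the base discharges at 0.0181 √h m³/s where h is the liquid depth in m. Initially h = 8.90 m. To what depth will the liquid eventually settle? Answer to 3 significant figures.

4.96 m

A dh/dt = Q_in − 0.0181 √h. Steady state requires inflow = outflow:
Q_in = 0.0181 √h_ss ⇒ √h_ss = 0.0403/0.0181 = 2.2265.
h_ss = 2.2265² = 4.9574 m. (Since h₀ = 8.90 m > h_ss, the level will fall toward this value.)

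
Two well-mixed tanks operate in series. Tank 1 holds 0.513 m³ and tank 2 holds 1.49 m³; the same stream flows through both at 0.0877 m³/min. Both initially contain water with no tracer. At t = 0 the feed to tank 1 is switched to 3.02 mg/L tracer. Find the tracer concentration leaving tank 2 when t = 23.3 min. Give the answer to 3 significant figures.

1.88 mg/L

Time constants: τᵢ = Vᵢ/Q for each well-mixed tank.
τ₁ = 0.513/0.0877 = 5.8495 min; τ₂ = 1.49/0.0877 = 16.990 min.
Solving the cascade with C₁(0)=C₂(0)=0 gives C₂(t) = C_in[1 − (τ₁ e^(−t/τ₁) − τ₂ e^(−t/τ₂))/(τ₁ − τ₂)].
At t = 23.3: e^(−t/τ₁) = 0.018625, e^(−t/τ₂) = 0.25375.
C₂ = 3.02·[1 − (5.8495·0.018625 − 16.990·0.25375)/(-11.140)] = 3.02·0.62280 = 1.8808 mg/L.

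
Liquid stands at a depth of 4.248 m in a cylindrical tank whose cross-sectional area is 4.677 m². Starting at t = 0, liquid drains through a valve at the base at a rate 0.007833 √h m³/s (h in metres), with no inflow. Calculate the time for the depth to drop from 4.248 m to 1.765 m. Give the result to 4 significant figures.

A dh/dt = −Q_out = −0.007833 √h.
Separate and integrate: 2(√h − √h₀) = −(0.007833/A) t.
t = 2A(√h₀ − √h)/0.007833 = 2·4.677·(√4.248 − √1.765)/0.007833
  = 9.35400 × (2.06107 − 1.32853) / 0.007833 = 874.777 s.

874.8 s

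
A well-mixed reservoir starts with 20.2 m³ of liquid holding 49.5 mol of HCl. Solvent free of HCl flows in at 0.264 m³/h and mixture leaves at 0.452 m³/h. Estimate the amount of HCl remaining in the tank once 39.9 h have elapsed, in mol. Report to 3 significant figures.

16.2 mol

Total volume: dV/dt = Q_in − Q_out = -0.18800 m³/h, so V(t) = 20.2 − 0.18800 t and V(39.9) = 12.699 m³.
No HCl enters, so dm/dt = −Q_out · (m/V).
Separate: dm/m = −Q_out dt/V(t) ⇒ ln(m/m₀) = −(Q_out/(Q_in−Q_out)) ln(V/V₀).
m = m₀ (V₀/V)^(Q_out/(Q_in−Q_out)) = 49.5 × (20.2/12.699)^(-2.4043) = 16.216 mol.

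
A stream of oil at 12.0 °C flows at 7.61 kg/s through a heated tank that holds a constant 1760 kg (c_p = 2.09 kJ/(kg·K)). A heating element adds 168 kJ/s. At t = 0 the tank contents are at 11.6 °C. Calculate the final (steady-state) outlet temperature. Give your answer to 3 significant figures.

22.6 °C

M c_p dT/dt = ṁ c_p (T_in − T) + Q̇.
At steady state dT/dt = 0 ⇒ T_ss = T_in + Q̇/(ṁ c_p) = 12.0 + 168/(7.61·2.09) = 22.563 °C.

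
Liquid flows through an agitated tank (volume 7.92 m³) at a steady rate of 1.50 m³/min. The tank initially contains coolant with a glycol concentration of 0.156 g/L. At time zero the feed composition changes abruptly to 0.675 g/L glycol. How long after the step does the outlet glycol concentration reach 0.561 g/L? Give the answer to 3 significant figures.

Unsteady species balance (constant V, well mixed): V dC/dt = Q(C_in − C), so τ = V/Q = 5.2800 min.
C(t) = C_in + (C₀ − C_in) e^(−t/τ). Set C = 0.561 and solve for t:
e^(−t/τ) = (C − C_in)/(C₀ − C_in) = (0.561 − 0.675)/(0.156 − 0.675) = 0.21965
t = −τ ln(…) = 5.2800 × 1.5157 = 8.0029 min.

8.00 min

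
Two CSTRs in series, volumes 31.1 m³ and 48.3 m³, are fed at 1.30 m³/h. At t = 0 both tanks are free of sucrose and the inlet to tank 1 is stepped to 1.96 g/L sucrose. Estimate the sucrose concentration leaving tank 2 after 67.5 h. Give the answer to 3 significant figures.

1.28 g/L

Species balance on tank i: dCᵢ/dt = (Cᵢ₋₁ − Cᵢ)/τᵢ with τᵢ = Vᵢ/Q.
τ₁ = 31.1/1.30 = 23.923 h; τ₂ = 48.3/1.30 = 37.154 h.
Solving the cascade with C₁(0)=C₂(0)=0 gives C₂(t) = C_in[1 − (τ₁ e^(−t/τ₁) − τ₂ e^(−t/τ₂))/(τ₁ − τ₂)].
At t = 67.5: e^(−t/τ₁) = 0.059514, e^(−t/τ₂) = 0.16255.
C₂ = 1.96·[1 − (23.923·0.059514 − 37.154·0.16255)/(-13.231)] = 1.96·0.65115 = 1.2762 g/L.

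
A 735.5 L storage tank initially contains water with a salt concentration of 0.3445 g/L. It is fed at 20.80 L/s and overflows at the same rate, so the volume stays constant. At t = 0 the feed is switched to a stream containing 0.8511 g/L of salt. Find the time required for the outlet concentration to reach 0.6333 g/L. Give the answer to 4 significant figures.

Species balance: V dC/dt = Q(C_in − C) ⇒ τ = V/Q = 35.3606 s.
C(t) = C_in + (C₀ − C_in) e^(−t/τ). Set C = 0.6333 and solve for t:
e^(−t/τ) = (C − C_in)/(C₀ − C_in) = (0.6333 − 0.8511)/(0.3445 − 0.8511) = 0.429925
t = −τ ln(…) = 35.3606 × 0.844145 = 29.8494 s.

29.85 s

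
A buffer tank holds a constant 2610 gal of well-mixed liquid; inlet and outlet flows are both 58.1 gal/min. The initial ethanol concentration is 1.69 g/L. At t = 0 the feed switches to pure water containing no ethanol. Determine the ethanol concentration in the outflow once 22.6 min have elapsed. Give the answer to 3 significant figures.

1.02 g/L

Accumulation = in − out for the solute gives V dC/dt = Q(C_in − C).
Rewrite as dC/dt + C/τ = C_in/τ, τ = V/Q = 44.923 min.
This is linear first-order; C(t) = C_in + (C₀ − C_in) e^(−t/τ).
C(22.6) = 0 + (1.69 − 0)·e^(−22.6/44.923) = 0 + (1.6900)·0.60466 = 1.0219 g/L.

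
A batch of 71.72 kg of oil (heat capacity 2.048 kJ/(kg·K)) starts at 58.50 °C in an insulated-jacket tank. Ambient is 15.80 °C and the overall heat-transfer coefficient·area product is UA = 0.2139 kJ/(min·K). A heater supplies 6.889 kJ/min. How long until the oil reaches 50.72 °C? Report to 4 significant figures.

Unsteady energy balance on the tank contents: M c_p dT/dt = −UA(T − T_amb) + Q̇.
τ = M c_p/UA = 686.688 min; T_ss = T_amb + Q̇/UA = 15.80 + 6.889/0.2139 = 48.0066 °C.
T(t) = T_ss + (T₀ − T_ss)e^(−t/τ); set T = 50.72:
t = −τ ln[(T − T_ss)/(T₀ − T_ss)] = −686.688 · ln(0.258579) = 928.783 min.

928.8 min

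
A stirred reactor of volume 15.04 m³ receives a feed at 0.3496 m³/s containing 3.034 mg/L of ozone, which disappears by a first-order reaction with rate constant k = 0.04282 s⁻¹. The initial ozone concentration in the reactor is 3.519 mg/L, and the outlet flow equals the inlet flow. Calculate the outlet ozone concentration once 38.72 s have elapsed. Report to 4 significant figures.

1.257 mg/L

V dC/dt = Q(C_in − C) − k V C.
dC/dt = (Q/V) C_in − (Q/V + k) C; effective rate a = Q/V + k = 0.0232447 + 0.04282 = 0.0660647 s⁻¹.
C_ss = Q C_in/(Q + kV) = 1.06750 mg/L; C(t) = C_ss + (C₀ − C_ss) e^(−a t).
C(38.72) = 1.06750 + (2.45150)·e^(−0.0660647·38.72) = 1.06750 + (2.45150)·0.0774576 = 1.25739 mg/L.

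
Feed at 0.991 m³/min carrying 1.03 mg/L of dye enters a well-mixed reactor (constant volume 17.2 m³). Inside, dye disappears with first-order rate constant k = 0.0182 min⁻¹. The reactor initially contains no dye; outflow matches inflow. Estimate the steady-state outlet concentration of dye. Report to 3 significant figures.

V dC/dt = Q(C_in − C) − k V C.
At steady state: 0 = Q C_in − (Q + kV) C_ss, so C_ss = Q C_in/(Q + kV).
C_ss = 0.991·1.03/(0.991 + 0.0182·17.2) = 1.0207/1.3040 = 0.78274 mg/L.

0.783 mg/L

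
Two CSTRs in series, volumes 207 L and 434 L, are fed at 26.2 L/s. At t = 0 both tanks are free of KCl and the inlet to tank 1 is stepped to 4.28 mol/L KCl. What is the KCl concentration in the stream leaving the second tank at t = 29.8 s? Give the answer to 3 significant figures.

3.02 mol/L

Time constants: τᵢ = Vᵢ/Q for each well-mixed tank.
τ₁ = 207/26.2 = 7.9008 s; τ₂ = 434/26.2 = 16.565 s.
Solving the cascade with C₁(0)=C₂(0)=0 gives C₂(t) = C_in[1 − (τ₁ e^(−t/τ₁) − τ₂ e^(−t/τ₂))/(τ₁ − τ₂)].
At t = 29.8: e^(−t/τ₁) = 0.023011, e^(−t/τ₂) = 0.16547.
C₂ = 4.28·[1 − (7.9008·0.023011 − 16.565·0.16547)/(-8.6641)] = 4.28·0.70463 = 3.0158 mol/L.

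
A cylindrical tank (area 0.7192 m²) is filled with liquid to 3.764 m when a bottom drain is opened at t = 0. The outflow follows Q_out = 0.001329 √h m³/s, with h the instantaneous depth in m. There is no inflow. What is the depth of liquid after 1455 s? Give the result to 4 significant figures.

0.3549 m

A dh/dt = −Q_out = −0.001329 √h.
∫ h^(−1/2) dh = −(0.001329/A) ∫ dt, giving 2√h = 2√h₀ − (0.001329/A) t.
√h = √3.764 − 0.001329·1455/(2·0.7192) = 1.94010 − 1.34434 = 0.595766.
h = 0.595766² = 0.354937 m.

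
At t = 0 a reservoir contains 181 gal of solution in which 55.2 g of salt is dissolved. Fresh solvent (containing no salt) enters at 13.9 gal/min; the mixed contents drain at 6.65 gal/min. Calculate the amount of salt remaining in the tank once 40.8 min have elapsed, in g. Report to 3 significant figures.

Let m(t) be the amount of salt. Volume: V(t) = V₀ + (Q_in − Q_out) t = 181 + 7.2500 t; V(40.8) = 476.80 gal.
Species balance (pure solvent in): dm/dt = −Q_out · m/V(t).
Separate: dm/m = −Q_out dt/V(t) ⇒ ln(m/m₀) = −(Q_out/(Q_in−Q_out)) ln(V/V₀).
m = m₀ (V₀/V)^(Q_out/(Q_in−Q_out)) = 55.2 × (181/476.80)^(0.91724) = 22.704 g.

22.7 g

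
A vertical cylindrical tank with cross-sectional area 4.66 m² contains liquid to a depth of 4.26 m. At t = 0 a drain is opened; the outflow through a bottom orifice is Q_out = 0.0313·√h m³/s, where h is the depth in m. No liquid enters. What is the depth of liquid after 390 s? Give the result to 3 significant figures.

0.569 m

A dh/dt = −Q_out = −0.0313 √h.
Separate and integrate: 2(√h − √h₀) = −(0.0313/A) t.
√h = √4.26 − 0.0313·390/(2·4.66) = 2.0640 − 1.3098 = 0.75421.
h = 0.75421² = 0.56884 m.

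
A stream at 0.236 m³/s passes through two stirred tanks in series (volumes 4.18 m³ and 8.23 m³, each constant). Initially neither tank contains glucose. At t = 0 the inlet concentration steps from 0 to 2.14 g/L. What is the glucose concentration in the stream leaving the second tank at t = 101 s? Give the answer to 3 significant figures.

Each tank obeys Vᵢ dCᵢ/dt = Q(Cᵢ₋₁ − Cᵢ), so τᵢ = Vᵢ/Q.
τ₁ = 4.18/0.236 = 17.712 s; τ₂ = 8.23/0.236 = 34.873 s.
Tank 1: C₁ = C_in(1 − e^(−t/τ₁)). Tank 2 (τ₁ ≠ τ₂): C₂ = C_in[1 − (τ₁ e^(−t/τ₁) − τ₂ e^(−t/τ₂))/(τ₁ − τ₂)].
At t = 101: e^(−t/τ₁) = 0.0033380, e^(−t/τ₂) = 0.055231.
C₂ = 2.14·[1 − (17.712·0.0033380 − 34.873·0.055231)/(-17.161)] = 2.14·0.89121 = 1.9072 g/L.

1.91 g/L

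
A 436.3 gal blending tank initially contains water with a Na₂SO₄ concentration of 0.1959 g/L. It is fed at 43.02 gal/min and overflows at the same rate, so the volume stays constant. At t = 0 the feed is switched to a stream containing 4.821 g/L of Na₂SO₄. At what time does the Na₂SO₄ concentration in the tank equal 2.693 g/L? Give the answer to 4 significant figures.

7.873 min

Species balance: V dC/dt = Q(C_in − C) ⇒ τ = V/Q = 10.1418 min.
C(t) = C_in + (C₀ − C_in) e^(−t/τ). Set C = 2.693 and solve for t:
e^(−t/τ) = (C − C_in)/(C₀ − C_in) = (2.693 − 4.821)/(0.1959 − 4.821) = 0.460098
t = −τ ln(…) = 10.1418 × 0.776315 = 7.87323 min.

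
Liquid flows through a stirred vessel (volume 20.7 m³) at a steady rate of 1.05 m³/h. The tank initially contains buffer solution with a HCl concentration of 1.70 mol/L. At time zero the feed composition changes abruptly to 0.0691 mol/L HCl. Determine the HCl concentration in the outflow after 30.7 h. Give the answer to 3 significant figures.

Transient balance on the dissolved component: V dC/dt = Q(C_in − C).
Time constant τ = V/Q = 20.7/1.05 = 19.714 h.
Integrating: C(t) = C_in + (C₀ − C_in) e^(−t/τ).
C(30.7) = 0.0691 + (1.70 − 0.0691)·e^(−30.7/19.714) = 0.0691 + (1.6309)·0.21072 = 0.41276 mol/L.

0.413 mol/L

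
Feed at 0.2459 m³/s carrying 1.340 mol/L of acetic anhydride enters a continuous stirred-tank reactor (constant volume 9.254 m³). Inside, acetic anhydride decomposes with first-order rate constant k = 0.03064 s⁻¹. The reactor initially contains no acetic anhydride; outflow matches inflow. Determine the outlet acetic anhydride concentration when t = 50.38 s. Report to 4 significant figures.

V dC/dt = Q(C_in − C) − k V C.
dC/dt = (Q/V) C_in − (Q/V + k) C; effective rate a = Q/V + k = 0.0265723 + 0.03064 = 0.0572123 s⁻¹.
C_ss = Q C_in/(Q + kV) = 0.622364 mol/L; C(t) = C_ss + (C₀ − C_ss) e^(−a t).
C(50.38) = 0.622364 + (-0.622364)·e^(−0.0572123·50.38) = 0.622364 + (-0.622364)·0.0560027 = 0.587510 mol/L.

0.5875 mol/L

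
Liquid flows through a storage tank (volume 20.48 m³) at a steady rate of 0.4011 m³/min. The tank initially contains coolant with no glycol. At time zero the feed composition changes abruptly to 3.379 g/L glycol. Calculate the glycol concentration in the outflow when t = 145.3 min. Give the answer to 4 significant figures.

Accumulation = in − out for the solute gives V dC/dt = Q(C_in − C).
Time constant τ = V/Q = 20.48/0.4011 = 51.0596 min.
Solution: C(t) = C_in + (C₀ − C_in) e^(−t/τ).
C(145.3) = 3.379 + (0 − 3.379)·e^(−145.3/51.0596) = 3.379 + (-3.37900)·0.0580939 = 3.18270 g/L.

3.183 g/L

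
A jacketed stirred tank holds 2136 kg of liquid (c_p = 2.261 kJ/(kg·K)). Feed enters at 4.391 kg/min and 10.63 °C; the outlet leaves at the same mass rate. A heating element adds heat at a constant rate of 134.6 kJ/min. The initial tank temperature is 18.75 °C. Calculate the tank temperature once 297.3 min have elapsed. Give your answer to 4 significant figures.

Unsteady energy balance on the tank contents: M c_p dT/dt = ṁ c_p (T_in − T) + 134.6.
Rearrange: dT/dt = (T_ss − T)/τ with τ = M/ṁ = 486.450 min and T_ss = T_in + Q̇/(ṁ c_p) = 24.1875 °C.
This is linear first-order; T(t) = T_ss + (T₀ − T_ss) e^(−t/τ).
T(297.3) = 24.1875 + (-5.43755)·e^(−297.3/486.450) = 24.1875 + (-5.43755)·0.542719 = 21.2365 °C.

21.24 °C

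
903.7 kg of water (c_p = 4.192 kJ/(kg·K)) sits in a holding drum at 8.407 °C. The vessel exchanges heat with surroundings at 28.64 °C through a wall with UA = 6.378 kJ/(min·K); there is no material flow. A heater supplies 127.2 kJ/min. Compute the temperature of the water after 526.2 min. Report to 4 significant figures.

32.02 °C

Heat balance on the well-mixed liquid: M c_p dT/dt = −UA(T − T_amb) + Q̇.
dT/dt = (T_ss − T)/τ with T_ss = T_amb + Q̇/UA = 28.64 + 127.2/6.378 = 48.5836 °C, τ = M c_p/UA = 903.7·4.192/6.378 = 593.965 min.
T approaches T_ss exponentially: T(t) = T_ss + (T₀ − T_ss) e^(−t/τ).
T(526.2) = 48.5836 + (-40.1766)·0.412339 = 32.0172 °C.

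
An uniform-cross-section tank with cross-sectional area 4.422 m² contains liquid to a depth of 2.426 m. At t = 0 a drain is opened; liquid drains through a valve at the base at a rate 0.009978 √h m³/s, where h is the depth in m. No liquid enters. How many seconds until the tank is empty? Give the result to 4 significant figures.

A dh/dt = −Q_out = −0.009978 √h.
This is separable: 2 d(√h)/dt = −0.009978/A, so √h = √h₀ − (0.009978/(2A)) t.
Set h = 0: 2√h₀ = (0.009978/A) t_empty ⇒ t_empty = 2A√h₀/0.009978.
t_empty = 2·4.422·√2.426/0.009978 = 8.84400·1.55756/0.009978 = 1380.55 s.

1381 s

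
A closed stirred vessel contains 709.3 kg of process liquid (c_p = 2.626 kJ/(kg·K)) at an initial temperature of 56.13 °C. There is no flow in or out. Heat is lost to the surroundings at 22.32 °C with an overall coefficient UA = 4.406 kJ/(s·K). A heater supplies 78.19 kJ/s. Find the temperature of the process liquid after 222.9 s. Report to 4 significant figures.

49.55 °C

M c_p dT/dt = −UA(T − T_amb) + Q̇.
dT/dt = (T_ss − T)/τ with T_ss = T_amb + Q̇/UA = 22.32 + 78.19/4.406 = 40.0663 °C, τ = M c_p/UA = 709.3·2.626/4.406 = 422.747 s.
Integrating: T(t) = T_ss + (T₀ − T_ss) e^(−t/τ).
T(222.9) = 40.0663 + (16.0637)·0.590216 = 49.5473 °C.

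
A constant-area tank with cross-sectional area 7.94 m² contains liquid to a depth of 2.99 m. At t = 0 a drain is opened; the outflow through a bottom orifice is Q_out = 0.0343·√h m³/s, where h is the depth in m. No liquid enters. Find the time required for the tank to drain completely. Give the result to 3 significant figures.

801 s

A dh/dt = −Q_out = −0.0343 √h.
Separate and integrate: 2(√h − √h₀) = −(0.0343/A) t.
Set h = 0: 2√h₀ = (0.0343/A) t_empty ⇒ t_empty = 2A√h₀/0.0343.
t_empty = 2·7.94·√2.99/0.0343 = 15.880·1.7292/0.0343 = 800.56 s.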